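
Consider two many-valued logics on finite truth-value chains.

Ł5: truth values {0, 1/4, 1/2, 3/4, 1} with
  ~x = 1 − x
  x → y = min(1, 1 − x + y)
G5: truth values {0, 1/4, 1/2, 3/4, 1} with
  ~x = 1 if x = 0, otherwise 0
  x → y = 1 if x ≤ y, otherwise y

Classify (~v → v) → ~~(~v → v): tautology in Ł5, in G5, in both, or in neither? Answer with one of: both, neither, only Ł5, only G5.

both

In Ł5: every assignment gives 1 — tautology.
In G5: every assignment gives 1 — tautology.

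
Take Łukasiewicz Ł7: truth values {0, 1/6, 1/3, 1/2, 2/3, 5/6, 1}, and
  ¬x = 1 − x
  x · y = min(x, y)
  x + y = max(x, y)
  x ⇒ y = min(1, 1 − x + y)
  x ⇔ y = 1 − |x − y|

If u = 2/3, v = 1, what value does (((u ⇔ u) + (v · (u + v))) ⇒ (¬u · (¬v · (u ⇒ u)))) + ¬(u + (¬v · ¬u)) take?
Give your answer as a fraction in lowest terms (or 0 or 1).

u ⇔ u = 2/3 ⇔ 2/3 = 1
u + v = 2/3 + 1 = 1
v · (u + v) = 1 · 1 = 1
(u ⇔ u) + (v · (u + v)) = 1 + 1 = 1
¬u = ¬2/3 = 1/3
¬v = ¬1 = 0
u ⇒ u = 2/3 ⇒ 2/3 = 1
¬v · (u ⇒ u) = 0 · 1 = 0
¬u · (¬v · (u ⇒ u)) = 1/3 · 0 = 0
((u ⇔ u) + (v · (u + v))) ⇒ (¬u · (¬v · (u ⇒ u))) = 1 ⇒ 0 = 0
¬v = ¬1 = 0
¬u = ¬2/3 = 1/3
¬v · ¬u = 0 · 1/3 = 0
u + (¬v · ¬u) = 2/3 + 0 = 2/3
¬(u + (¬v · ¬u)) = ¬2/3 = 1/3
(((u ⇔ u) + (v · (u + v))) ⇒ (¬u · (¬v · (u ⇒ u)))) + ¬(u + (¬v · ¬u)) = 0 + 1/3 = 1/3

1/3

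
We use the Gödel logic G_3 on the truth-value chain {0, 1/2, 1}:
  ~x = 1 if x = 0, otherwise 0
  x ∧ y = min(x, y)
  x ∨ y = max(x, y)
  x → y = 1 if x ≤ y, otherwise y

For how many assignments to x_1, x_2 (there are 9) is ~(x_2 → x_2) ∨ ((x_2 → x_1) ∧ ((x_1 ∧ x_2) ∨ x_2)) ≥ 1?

1

x_1 = 0, x_2 = 0 ↦ 0  <
x_1 = 0, x_2 = 1/2 ↦ 0  <
x_1 = 0, x_2 = 1 ↦ 0  <
x_1 = 1/2, x_2 = 0 ↦ 0  <
x_1 = 1/2, x_2 = 1/2 ↦ 1/2  <
x_1 = 1/2, x_2 = 1 ↦ 1/2  <
x_1 = 1, x_2 = 0 ↦ 0  <
x_1 = 1, x_2 = 1/2 ↦ 1/2  <
x_1 = 1, x_2 = 1 ↦ 1  ≥
So 1 of the 9 assignments meets the threshold.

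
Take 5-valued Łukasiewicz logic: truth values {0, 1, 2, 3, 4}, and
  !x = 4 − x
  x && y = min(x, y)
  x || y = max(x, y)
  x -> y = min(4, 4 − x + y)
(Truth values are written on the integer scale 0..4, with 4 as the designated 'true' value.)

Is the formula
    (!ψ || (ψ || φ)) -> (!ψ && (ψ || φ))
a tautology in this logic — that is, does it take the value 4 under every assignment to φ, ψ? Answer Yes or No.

No

Counterexample: take φ = 0, ψ = 0.
!ψ = !0 = 4
ψ || φ = 0 || 0 = 0
!ψ || (ψ || φ) = 4 || 0 = 4
!ψ = !0 = 4
ψ || φ = 0 || 0 = 0
!ψ && (ψ || φ) = 4 && 0 = 0
(!ψ || (ψ || φ)) -> (!ψ && (ψ || φ)) = 4 -> 0 = 0
This gives 0 ≠ 4.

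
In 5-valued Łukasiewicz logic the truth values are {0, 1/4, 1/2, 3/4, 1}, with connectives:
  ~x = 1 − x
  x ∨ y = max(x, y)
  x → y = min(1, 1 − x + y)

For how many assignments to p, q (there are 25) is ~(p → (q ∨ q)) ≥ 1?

value 1: 1 assignment (counts)
value 3/4: 2 assignments
value 1/2: 3 assignments
value 1/4: 4 assignments
value 0: 15 assignments
So 1 of the 25 assignments meets the threshold.

1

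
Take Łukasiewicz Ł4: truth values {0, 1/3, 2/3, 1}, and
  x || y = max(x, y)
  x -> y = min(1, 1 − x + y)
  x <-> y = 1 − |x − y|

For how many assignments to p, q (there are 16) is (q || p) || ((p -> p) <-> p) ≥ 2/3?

12

p = 0, q = 0 ↦ 0  <
p = 0, q = 1/3 ↦ 1/3  <
p = 0, q = 2/3 ↦ 2/3  ≥
p = 0, q = 1 ↦ 1  ≥
p = 1/3, q = 0 ↦ 1/3  <
p = 1/3, q = 1/3 ↦ 1/3  <
p = 1/3, q = 2/3 ↦ 2/3  ≥
p = 1/3, q = 1 ↦ 1  ≥
p = 2/3, q = 0 ↦ 2/3  ≥
p = 2/3, q = 1/3 ↦ 2/3  ≥
p = 2/3, q = 2/3 ↦ 2/3  ≥
p = 2/3, q = 1 ↦ 1  ≥
p = 1, q = 0 ↦ 1  ≥
p = 1, q = 1/3 ↦ 1  ≥
p = 1, q = 2/3 ↦ 1  ≥
p = 1, q = 1 ↦ 1  ≥
So 12 of the 16 assignments meet the threshold.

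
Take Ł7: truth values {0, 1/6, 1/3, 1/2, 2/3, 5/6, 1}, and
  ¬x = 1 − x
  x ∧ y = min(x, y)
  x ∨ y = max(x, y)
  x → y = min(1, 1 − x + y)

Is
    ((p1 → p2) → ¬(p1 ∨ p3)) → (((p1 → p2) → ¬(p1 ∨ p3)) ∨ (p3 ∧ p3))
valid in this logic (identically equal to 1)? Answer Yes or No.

At p1 = 2/3, p2 = 2/3, p3 = 5/6, for instance:
p1 → p2 = 2/3 → 2/3 = 1
p1 ∨ p3 = 2/3 ∨ 5/6 = 5/6
¬(p1 ∨ p3) = ¬5/6 = 1/6
(p1 → p2) → ¬(p1 ∨ p3) = 1 → 1/6 = 1/6
p3 ∧ p3 = 5/6 ∧ 5/6 = 5/6
((p1 → p2) → ¬(p1 ∨ p3)) ∨ (p3 ∧ p3) = 1/6 ∨ 5/6 = 5/6
((p1 → p2) → ¬(p1 ∨ p3)) → (((p1 → p2) → ¬(p1 ∨ p3)) ∨ (p3 ∧ p3)) = 1/6 → 5/6 = 1
and checking the remaining 342 assignments likewise gives ≥ 1 in every case.

Yes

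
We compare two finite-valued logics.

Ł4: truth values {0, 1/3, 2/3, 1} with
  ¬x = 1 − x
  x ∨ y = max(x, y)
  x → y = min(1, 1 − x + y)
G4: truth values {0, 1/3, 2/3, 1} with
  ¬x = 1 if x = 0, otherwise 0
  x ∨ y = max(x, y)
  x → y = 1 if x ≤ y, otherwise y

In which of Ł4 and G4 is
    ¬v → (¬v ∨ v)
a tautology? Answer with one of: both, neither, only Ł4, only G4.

both

In Ł4: every assignment gives 1 — tautology.
In G4: every assignment gives 1 — tautology.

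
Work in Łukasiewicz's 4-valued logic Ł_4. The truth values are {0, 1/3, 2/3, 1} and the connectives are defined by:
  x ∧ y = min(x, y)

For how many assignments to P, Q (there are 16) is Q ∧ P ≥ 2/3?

P = 0, Q = 0 ↦ 0  <
P = 0, Q = 1/3 ↦ 0  <
P = 0, Q = 2/3 ↦ 0  <
P = 0, Q = 1 ↦ 0  <
P = 1/3, Q = 0 ↦ 0  <
P = 1/3, Q = 1/3 ↦ 1/3  <
P = 1/3, Q = 2/3 ↦ 1/3  <
P = 1/3, Q = 1 ↦ 1/3  <
P = 2/3, Q = 0 ↦ 0  <
P = 2/3, Q = 1/3 ↦ 1/3  <
P = 2/3, Q = 2/3 ↦ 2/3  ≥
P = 2/3, Q = 1 ↦ 2/3  ≥
P = 1, Q = 0 ↦ 0  <
P = 1, Q = 1/3 ↦ 1/3  <
P = 1, Q = 2/3 ↦ 2/3  ≥
P = 1, Q = 1 ↦ 1  ≥
So 4 of the 16 assignments meet the threshold.

4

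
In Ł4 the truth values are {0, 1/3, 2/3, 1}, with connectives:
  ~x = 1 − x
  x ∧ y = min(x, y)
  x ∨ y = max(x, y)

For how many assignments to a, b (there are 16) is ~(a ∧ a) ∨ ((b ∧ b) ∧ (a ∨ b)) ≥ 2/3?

12

a = 0, b = 0 ↦ 1  ≥
a = 0, b = 1/3 ↦ 1  ≥
a = 0, b = 2/3 ↦ 1  ≥
a = 0, b = 1 ↦ 1  ≥
a = 1/3, b = 0 ↦ 2/3  ≥
a = 1/3, b = 1/3 ↦ 2/3  ≥
a = 1/3, b = 2/3 ↦ 2/3  ≥
a = 1/3, b = 1 ↦ 1  ≥
a = 2/3, b = 0 ↦ 1/3  <
a = 2/3, b = 1/3 ↦ 1/3  <
a = 2/3, b = 2/3 ↦ 2/3  ≥
a = 2/3, b = 1 ↦ 1  ≥
a = 1, b = 0 ↦ 0  <
a = 1, b = 1/3 ↦ 1/3  <
a = 1, b = 2/3 ↦ 2/3  ≥
a = 1, b = 1 ↦ 1  ≥
So 12 of the 16 assignments meet the threshold.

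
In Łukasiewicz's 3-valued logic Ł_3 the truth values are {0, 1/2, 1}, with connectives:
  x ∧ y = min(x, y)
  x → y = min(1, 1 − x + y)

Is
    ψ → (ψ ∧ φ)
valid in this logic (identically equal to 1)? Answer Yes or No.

No

Counterexample: take φ = 0, ψ = 1/2.
ψ ∧ φ = 1/2 ∧ 0 = 0
ψ → (ψ ∧ φ) = 1/2 → 0 = 1/2
This gives 1/2 ≠ 1.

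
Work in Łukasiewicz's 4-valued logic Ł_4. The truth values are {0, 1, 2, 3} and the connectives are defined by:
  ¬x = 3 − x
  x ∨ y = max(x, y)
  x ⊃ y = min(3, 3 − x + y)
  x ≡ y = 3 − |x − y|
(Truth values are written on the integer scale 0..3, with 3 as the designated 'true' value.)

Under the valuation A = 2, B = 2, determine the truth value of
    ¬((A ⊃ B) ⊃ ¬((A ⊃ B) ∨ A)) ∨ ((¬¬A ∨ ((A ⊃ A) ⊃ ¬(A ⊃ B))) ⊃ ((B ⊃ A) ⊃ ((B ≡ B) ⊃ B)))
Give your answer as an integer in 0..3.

A ⊃ B = 2 ⊃ 2 = 3
A ⊃ B = 2 ⊃ 2 = 3
(A ⊃ B) ∨ A = 3 ∨ 2 = 3
¬((A ⊃ B) ∨ A) = ¬3 = 0
(A ⊃ B) ⊃ ¬((A ⊃ B) ∨ A) = 3 ⊃ 0 = 0
¬((A ⊃ B) ⊃ ¬((A ⊃ B) ∨ A)) = ¬0 = 3
¬A = ¬2 = 1
¬¬A = ¬1 = 2
A ⊃ A = 2 ⊃ 2 = 3
A ⊃ B = 2 ⊃ 2 = 3
¬(A ⊃ B) = ¬3 = 0
(A ⊃ A) ⊃ ¬(A ⊃ B) = 3 ⊃ 0 = 0
¬¬A ∨ ((A ⊃ A) ⊃ ¬(A ⊃ B)) = 2 ∨ 0 = 2
B ⊃ A = 2 ⊃ 2 = 3
B ≡ B = 2 ≡ 2 = 3
(B ≡ B) ⊃ B = 3 ⊃ 2 = 2
(B ⊃ A) ⊃ ((B ≡ B) ⊃ B) = 3 ⊃ 2 = 2
(¬¬A ∨ ((A ⊃ A) ⊃ ¬(A ⊃ B))) ⊃ ((B ⊃ A) ⊃ ((B ≡ B) ⊃ B)) = 2 ⊃ 2 = 3
¬((A ⊃ B) ⊃ ¬((A ⊃ B) ∨ A)) ∨ ((¬¬A ∨ ((A ⊃ A) ⊃ ¬(A ⊃ B))) ⊃ ((B ⊃ A) ⊃ ((B ≡ B) ⊃ B))) = 3 ∨ 3 = 3

3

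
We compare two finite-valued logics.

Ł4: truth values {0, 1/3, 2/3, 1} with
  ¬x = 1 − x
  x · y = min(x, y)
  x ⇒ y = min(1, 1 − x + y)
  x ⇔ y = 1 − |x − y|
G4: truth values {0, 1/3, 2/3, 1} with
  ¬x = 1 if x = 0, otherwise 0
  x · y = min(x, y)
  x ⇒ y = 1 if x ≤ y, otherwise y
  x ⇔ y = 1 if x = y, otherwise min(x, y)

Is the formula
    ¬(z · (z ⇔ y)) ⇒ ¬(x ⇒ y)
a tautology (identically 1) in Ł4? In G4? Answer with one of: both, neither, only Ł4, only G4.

neither

In Ł4: at x = 0, y = 0, z = 0 the value is 0 — not a tautology.
In G4: at x = 0, y = 0, z = 0 the value is 0 — not a tautology.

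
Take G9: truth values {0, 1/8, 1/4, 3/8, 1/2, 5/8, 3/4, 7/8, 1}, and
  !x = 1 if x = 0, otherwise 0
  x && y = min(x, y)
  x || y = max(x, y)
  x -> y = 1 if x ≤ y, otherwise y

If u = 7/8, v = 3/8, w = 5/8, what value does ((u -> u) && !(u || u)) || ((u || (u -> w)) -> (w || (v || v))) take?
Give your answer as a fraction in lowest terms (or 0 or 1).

5/8

u -> u = 7/8 -> 7/8 = 1
u || u = 7/8 || 7/8 = 7/8
!(u || u) = !7/8 = 0
(u -> u) && !(u || u) = 1 && 0 = 0
u -> w = 7/8 -> 5/8 = 5/8
u || (u -> w) = 7/8 || 5/8 = 7/8
v || v = 3/8 || 3/8 = 3/8
w || (v || v) = 5/8 || 3/8 = 5/8
(u || (u -> w)) -> (w || (v || v)) = 7/8 -> 5/8 = 5/8
((u -> u) && !(u || u)) || ((u || (u -> w)) -> (w || (v || v))) = 0 || 5/8 = 5/8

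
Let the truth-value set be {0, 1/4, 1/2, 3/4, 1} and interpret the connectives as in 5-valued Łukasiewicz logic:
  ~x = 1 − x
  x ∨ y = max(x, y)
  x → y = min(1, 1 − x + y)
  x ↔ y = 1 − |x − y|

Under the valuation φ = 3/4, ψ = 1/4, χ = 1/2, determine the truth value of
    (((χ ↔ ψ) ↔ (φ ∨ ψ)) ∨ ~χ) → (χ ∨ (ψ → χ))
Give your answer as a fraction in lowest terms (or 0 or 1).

χ ↔ ψ = 1/2 ↔ 1/4 = 3/4
φ ∨ ψ = 3/4 ∨ 1/4 = 3/4
(χ ↔ ψ) ↔ (φ ∨ ψ) = 3/4 ↔ 3/4 = 1
~χ = ~1/2 = 1/2
((χ ↔ ψ) ↔ (φ ∨ ψ)) ∨ ~χ = 1 ∨ 1/2 = 1
ψ → χ = 1/4 → 1/2 = 1
χ ∨ (ψ → χ) = 1/2 ∨ 1 = 1
(((χ ↔ ψ) ↔ (φ ∨ ψ)) ∨ ~χ) → (χ ∨ (ψ → χ)) = 1 → 1 = 1

1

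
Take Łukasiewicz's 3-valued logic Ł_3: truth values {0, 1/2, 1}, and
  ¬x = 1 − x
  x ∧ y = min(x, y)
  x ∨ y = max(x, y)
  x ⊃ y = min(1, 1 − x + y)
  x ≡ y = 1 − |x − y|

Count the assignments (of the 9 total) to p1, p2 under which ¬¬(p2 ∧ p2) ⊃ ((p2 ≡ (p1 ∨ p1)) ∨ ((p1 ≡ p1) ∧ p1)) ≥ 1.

7

p1 = 0, p2 = 0 ↦ 1  ≥
p1 = 0, p2 = 1/2 ↦ 1  ≥
p1 = 0, p2 = 1 ↦ 0  <
p1 = 1/2, p2 = 0 ↦ 1  ≥
p1 = 1/2, p2 = 1/2 ↦ 1  ≥
p1 = 1/2, p2 = 1 ↦ 1/2  <
p1 = 1, p2 = 0 ↦ 1  ≥
p1 = 1, p2 = 1/2 ↦ 1  ≥
p1 = 1, p2 = 1 ↦ 1  ≥
So 7 of the 9 assignments meet the threshold.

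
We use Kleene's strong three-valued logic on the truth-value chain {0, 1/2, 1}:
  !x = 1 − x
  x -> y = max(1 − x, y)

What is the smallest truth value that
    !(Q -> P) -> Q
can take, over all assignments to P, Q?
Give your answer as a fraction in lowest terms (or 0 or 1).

Take P = 0, Q = 1/2:
Q -> P = 1/2 -> 0 = 1/2
!(Q -> P) = !1/2 = 1/2
!(Q -> P) -> Q = 1/2 -> 1/2 = 1/2
No assignment yields a value below 1/2, so this is the minimum.

1/2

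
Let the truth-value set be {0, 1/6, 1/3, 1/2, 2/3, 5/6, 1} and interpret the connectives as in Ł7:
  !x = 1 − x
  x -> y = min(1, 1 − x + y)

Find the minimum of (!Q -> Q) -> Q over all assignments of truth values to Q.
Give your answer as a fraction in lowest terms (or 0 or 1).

Take Q = 1/2:
!Q = !1/2 = 1/2
!Q -> Q = 1/2 -> 1/2 = 1
(!Q -> Q) -> Q = 1 -> 1/2 = 1/2
No assignment yields a value below 1/2, so this is the minimum.

1/2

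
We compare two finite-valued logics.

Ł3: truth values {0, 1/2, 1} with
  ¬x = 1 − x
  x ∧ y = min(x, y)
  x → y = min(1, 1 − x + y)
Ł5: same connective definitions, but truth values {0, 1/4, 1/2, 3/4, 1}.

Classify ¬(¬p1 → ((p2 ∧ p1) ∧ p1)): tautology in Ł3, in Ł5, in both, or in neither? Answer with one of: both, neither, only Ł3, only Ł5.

In Ł3: at p1 = 1/2, p2 = 0 the value is 1/2 — not a tautology.
In Ł5: at p1 = 1/4, p2 = 0 the value is 3/4 — not a tautology.

neither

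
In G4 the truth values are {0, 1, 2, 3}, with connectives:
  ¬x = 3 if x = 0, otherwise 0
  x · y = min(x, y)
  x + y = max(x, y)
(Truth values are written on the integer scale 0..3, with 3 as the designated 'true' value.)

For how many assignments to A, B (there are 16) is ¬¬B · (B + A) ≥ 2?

A = 0, B = 0 ↦ 0  <
A = 0, B = 1 ↦ 1  <
A = 0, B = 2 ↦ 2  ≥
A = 0, B = 3 ↦ 3  ≥
A = 1, B = 0 ↦ 0  <
A = 1, B = 1 ↦ 1  <
A = 1, B = 2 ↦ 2  ≥
A = 1, B = 3 ↦ 3  ≥
A = 2, B = 0 ↦ 0  <
A = 2, B = 1 ↦ 2  ≥
A = 2, B = 2 ↦ 2  ≥
A = 2, B = 3 ↦ 3  ≥
A = 3, B = 0 ↦ 0  <
A = 3, B = 1 ↦ 3  ≥
A = 3, B = 2 ↦ 3  ≥
A = 3, B = 3 ↦ 3  ≥
So 10 of the 16 assignments meet the threshold.

10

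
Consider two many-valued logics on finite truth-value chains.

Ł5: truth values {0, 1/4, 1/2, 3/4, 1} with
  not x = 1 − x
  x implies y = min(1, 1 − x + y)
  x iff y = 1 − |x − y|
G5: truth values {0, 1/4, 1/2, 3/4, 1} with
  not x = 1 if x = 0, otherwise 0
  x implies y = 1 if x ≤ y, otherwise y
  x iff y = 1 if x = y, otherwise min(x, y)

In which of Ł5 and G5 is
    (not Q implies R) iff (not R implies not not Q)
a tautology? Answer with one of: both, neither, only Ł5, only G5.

In Ł5: every assignment gives 1 — tautology.
In G5: at Q = 0, R = 1/4 the value is 1/4 — not a tautology.

only Ł5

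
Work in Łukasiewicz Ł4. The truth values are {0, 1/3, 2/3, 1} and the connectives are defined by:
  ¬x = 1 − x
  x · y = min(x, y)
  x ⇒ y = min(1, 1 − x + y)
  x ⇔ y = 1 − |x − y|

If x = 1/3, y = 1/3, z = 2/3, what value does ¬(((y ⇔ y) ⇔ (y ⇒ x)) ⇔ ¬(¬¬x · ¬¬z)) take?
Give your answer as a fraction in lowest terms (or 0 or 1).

1/3

y ⇔ y = 1/3 ⇔ 1/3 = 1
y ⇒ x = 1/3 ⇒ 1/3 = 1
(y ⇔ y) ⇔ (y ⇒ x) = 1 ⇔ 1 = 1
¬x = ¬1/3 = 2/3
¬¬x = ¬2/3 = 1/3
¬z = ¬2/3 = 1/3
¬¬z = ¬1/3 = 2/3
¬¬x · ¬¬z = 1/3 · 2/3 = 1/3
¬(¬¬x · ¬¬z) = ¬1/3 = 2/3
((y ⇔ y) ⇔ (y ⇒ x)) ⇔ ¬(¬¬x · ¬¬z) = 1 ⇔ 2/3 = 2/3
¬(((y ⇔ y) ⇔ (y ⇒ x)) ⇔ ¬(¬¬x · ¬¬z)) = ¬2/3 = 1/3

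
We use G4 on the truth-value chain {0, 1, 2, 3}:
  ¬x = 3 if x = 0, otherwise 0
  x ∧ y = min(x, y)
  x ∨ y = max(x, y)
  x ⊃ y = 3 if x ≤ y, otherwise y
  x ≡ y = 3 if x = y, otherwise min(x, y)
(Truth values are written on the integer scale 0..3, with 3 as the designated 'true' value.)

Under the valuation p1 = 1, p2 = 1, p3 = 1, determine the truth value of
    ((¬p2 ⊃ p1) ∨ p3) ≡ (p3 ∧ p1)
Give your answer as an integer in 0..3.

¬p2 = ¬1 = 0
¬p2 ⊃ p1 = 0 ⊃ 1 = 3
(¬p2 ⊃ p1) ∨ p3 = 3 ∨ 1 = 3
p3 ∧ p1 = 1 ∧ 1 = 1
((¬p2 ⊃ p1) ∨ p3) ≡ (p3 ∧ p1) = 3 ≡ 1 = 1

1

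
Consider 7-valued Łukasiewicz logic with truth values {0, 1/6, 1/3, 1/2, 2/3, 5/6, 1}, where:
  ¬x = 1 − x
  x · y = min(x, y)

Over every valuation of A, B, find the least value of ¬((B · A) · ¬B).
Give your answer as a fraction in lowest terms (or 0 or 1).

Take A = 1/2, B = 1/2:
B · A = 1/2 · 1/2 = 1/2
¬B = ¬1/2 = 1/2
(B · A) · ¬B = 1/2 · 1/2 = 1/2
¬((B · A) · ¬B) = ¬1/2 = 1/2
No assignment yields a value below 1/2, so this is the minimum.

1/2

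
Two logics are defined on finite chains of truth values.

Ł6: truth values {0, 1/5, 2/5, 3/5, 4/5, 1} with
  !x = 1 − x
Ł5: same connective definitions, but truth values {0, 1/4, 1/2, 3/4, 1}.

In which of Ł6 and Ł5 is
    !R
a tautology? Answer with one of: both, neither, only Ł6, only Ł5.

In Ł6: at R = 1/5 the value is 4/5 — not a tautology.
In Ł5: at R = 1/4 the value is 3/4 — not a tautology.

neither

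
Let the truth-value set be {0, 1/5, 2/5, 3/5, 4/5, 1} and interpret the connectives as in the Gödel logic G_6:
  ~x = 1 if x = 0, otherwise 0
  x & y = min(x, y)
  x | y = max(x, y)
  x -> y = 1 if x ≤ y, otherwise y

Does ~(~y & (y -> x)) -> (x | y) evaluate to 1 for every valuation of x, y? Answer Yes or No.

No

Counterexample: take x = 0, y = 1/5.
~y = ~1/5 = 0
y -> x = 1/5 -> 0 = 0
~y & (y -> x) = 0 & 0 = 0
~(~y & (y -> x)) = ~0 = 1
x | y = 0 | 1/5 = 1/5
~(~y & (y -> x)) -> (x | y) = 1 -> 1/5 = 1/5
This gives 1/5 ≠ 1.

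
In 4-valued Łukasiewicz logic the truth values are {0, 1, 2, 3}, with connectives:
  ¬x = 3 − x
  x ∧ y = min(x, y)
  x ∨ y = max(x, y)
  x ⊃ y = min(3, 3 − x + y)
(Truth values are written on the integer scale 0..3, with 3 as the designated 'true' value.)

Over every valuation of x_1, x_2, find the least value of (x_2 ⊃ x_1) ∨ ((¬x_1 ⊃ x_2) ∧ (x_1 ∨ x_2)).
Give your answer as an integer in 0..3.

2

Take x_1 = 0, x_2 = 1:
x_2 ⊃ x_1 = 1 ⊃ 0 = 2
¬x_1 = ¬0 = 3
¬x_1 ⊃ x_2 = 3 ⊃ 1 = 1
x_1 ∨ x_2 = 0 ∨ 1 = 1
(¬x_1 ⊃ x_2) ∧ (x_1 ∨ x_2) = 1 ∧ 1 = 1
(x_2 ⊃ x_1) ∨ ((¬x_1 ⊃ x_2) ∧ (x_1 ∨ x_2)) = 2 ∨ 1 = 2
No assignment yields a value below 2, so this is the minimum.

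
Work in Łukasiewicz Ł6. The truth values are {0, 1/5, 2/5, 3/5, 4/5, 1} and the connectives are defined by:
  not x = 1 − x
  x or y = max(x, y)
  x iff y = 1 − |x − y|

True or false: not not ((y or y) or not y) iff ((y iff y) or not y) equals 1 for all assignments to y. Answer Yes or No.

No

Counterexample: take y = 1/5.
y or y = 1/5 or 1/5 = 1/5
not y = not 1/5 = 4/5
(y or y) or not y = 1/5 or 4/5 = 4/5
not ((y or y) or not y) = not 4/5 = 1/5
not not ((y or y) or not y) = not 1/5 = 4/5
y iff y = 1/5 iff 1/5 = 1
not y = not 1/5 = 4/5
(y iff y) or not y = 1 or 4/5 = 1
not not ((y or y) or not y) iff ((y iff y) or not y) = 4/5 iff 1 = 4/5
This gives 4/5 ≠ 1.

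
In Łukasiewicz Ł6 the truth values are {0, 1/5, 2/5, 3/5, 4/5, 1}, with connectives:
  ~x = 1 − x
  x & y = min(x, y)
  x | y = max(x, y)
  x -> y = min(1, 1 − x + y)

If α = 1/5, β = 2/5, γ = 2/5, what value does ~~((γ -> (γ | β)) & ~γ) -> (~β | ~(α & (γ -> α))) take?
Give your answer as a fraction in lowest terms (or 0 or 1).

1

γ | β = 2/5 | 2/5 = 2/5
γ -> (γ | β) = 2/5 -> 2/5 = 1
~γ = ~2/5 = 3/5
(γ -> (γ | β)) & ~γ = 1 & 3/5 = 3/5
~((γ -> (γ | β)) & ~γ) = ~3/5 = 2/5
~~((γ -> (γ | β)) & ~γ) = ~2/5 = 3/5
~β = ~2/5 = 3/5
γ -> α = 2/5 -> 1/5 = 4/5
α & (γ -> α) = 1/5 & 4/5 = 1/5
~(α & (γ -> α)) = ~1/5 = 4/5
~β | ~(α & (γ -> α)) = 3/5 | 4/5 = 4/5
~~((γ -> (γ | β)) & ~γ) -> (~β | ~(α & (γ -> α))) = 3/5 -> 4/5 = 1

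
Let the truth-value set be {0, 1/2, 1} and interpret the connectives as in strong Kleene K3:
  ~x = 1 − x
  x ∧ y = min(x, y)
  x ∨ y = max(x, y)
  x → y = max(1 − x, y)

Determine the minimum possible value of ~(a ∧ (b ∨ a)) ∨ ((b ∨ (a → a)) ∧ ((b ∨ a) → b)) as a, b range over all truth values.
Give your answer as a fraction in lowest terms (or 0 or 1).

0

Take a = 1, b = 0:
b ∨ a = 0 ∨ 1 = 1
a ∧ (b ∨ a) = 1 ∧ 1 = 1
~(a ∧ (b ∨ a)) = ~1 = 0
a → a = 1 → 1 = 1
b ∨ (a → a) = 0 ∨ 1 = 1
b ∨ a = 0 ∨ 1 = 1
(b ∨ a) → b = 1 → 0 = 0
(b ∨ (a → a)) ∧ ((b ∨ a) → b) = 1 ∧ 0 = 0
~(a ∧ (b ∨ a)) ∨ ((b ∨ (a → a)) ∧ ((b ∨ a) → b)) = 0 ∨ 0 = 0
No assignment yields a value below 0, so this is the minimum.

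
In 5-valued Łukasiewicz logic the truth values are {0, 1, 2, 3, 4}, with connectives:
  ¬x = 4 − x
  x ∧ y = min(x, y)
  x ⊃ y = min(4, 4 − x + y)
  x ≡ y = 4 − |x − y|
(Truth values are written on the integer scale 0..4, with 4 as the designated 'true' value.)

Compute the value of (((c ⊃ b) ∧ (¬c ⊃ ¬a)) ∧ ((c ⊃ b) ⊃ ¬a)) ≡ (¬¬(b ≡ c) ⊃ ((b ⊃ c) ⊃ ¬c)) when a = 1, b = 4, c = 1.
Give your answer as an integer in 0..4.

c ⊃ b = 1 ⊃ 4 = 4
¬c = ¬1 = 3
¬a = ¬1 = 3
¬c ⊃ ¬a = 3 ⊃ 3 = 4
(c ⊃ b) ∧ (¬c ⊃ ¬a) = 4 ∧ 4 = 4
c ⊃ b = 1 ⊃ 4 = 4
¬a = ¬1 = 3
(c ⊃ b) ⊃ ¬a = 4 ⊃ 3 = 3
((c ⊃ b) ∧ (¬c ⊃ ¬a)) ∧ ((c ⊃ b) ⊃ ¬a) = 4 ∧ 3 = 3
b ≡ c = 4 ≡ 1 = 1
¬(b ≡ c) = ¬1 = 3
¬¬(b ≡ c) = ¬3 = 1
b ⊃ c = 4 ⊃ 1 = 1
¬c = ¬1 = 3
(b ⊃ c) ⊃ ¬c = 1 ⊃ 3 = 4
¬¬(b ≡ c) ⊃ ((b ⊃ c) ⊃ ¬c) = 1 ⊃ 4 = 4
(((c ⊃ b) ∧ (¬c ⊃ ¬a)) ∧ ((c ⊃ b) ⊃ ¬a)) ≡ (¬¬(b ≡ c) ⊃ ((b ⊃ c) ⊃ ¬c)) = 3 ≡ 4 = 3

3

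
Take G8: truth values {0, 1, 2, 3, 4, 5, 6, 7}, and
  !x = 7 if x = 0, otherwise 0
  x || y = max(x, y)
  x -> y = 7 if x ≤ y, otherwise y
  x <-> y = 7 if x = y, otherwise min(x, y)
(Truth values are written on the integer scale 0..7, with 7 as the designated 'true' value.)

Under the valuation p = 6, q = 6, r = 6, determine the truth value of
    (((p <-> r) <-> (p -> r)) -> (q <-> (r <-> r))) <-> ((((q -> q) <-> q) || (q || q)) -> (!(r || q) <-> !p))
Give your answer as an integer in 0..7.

p <-> r = 6 <-> 6 = 7
p -> r = 6 -> 6 = 7
(p <-> r) <-> (p -> r) = 7 <-> 7 = 7
r <-> r = 6 <-> 6 = 7
q <-> (r <-> r) = 6 <-> 7 = 6
((p <-> r) <-> (p -> r)) -> (q <-> (r <-> r)) = 7 -> 6 = 6
q -> q = 6 -> 6 = 7
(q -> q) <-> q = 7 <-> 6 = 6
q || q = 6 || 6 = 6
((q -> q) <-> q) || (q || q) = 6 || 6 = 6
r || q = 6 || 6 = 6
!(r || q) = !6 = 0
!p = !6 = 0
!(r || q) <-> !p = 0 <-> 0 = 7
(((q -> q) <-> q) || (q || q)) -> (!(r || q) <-> !p) = 6 -> 7 = 7
(((p <-> r) <-> (p -> r)) -> (q <-> (r <-> r))) <-> ((((q -> q) <-> q) || (q || q)) -> (!(r || q) <-> !p)) = 6 <-> 7 = 6

6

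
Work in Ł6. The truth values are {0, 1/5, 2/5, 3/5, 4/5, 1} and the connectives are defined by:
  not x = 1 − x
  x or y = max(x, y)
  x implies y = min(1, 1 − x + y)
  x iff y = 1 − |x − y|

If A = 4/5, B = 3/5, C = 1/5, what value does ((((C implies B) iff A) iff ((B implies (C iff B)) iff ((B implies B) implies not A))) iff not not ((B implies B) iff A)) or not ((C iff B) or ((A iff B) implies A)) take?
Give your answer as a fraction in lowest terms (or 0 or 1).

3/5

C implies B = 1/5 implies 3/5 = 1
(C implies B) iff A = 1 iff 4/5 = 4/5
C iff B = 1/5 iff 3/5 = 3/5
B implies (C iff B) = 3/5 implies 3/5 = 1
B implies B = 3/5 implies 3/5 = 1
not A = not 4/5 = 1/5
(B implies B) implies not A = 1 implies 1/5 = 1/5
(B implies (C iff B)) iff ((B implies B) implies not A) = 1 iff 1/5 = 1/5
((C implies B) iff A) iff ((B implies (C iff B)) iff ((B implies B) implies not A)) = 4/5 iff 1/5 = 2/5
B implies B = 3/5 implies 3/5 = 1
(B implies B) iff A = 1 iff 4/5 = 4/5
not ((B implies B) iff A) = not 4/5 = 1/5
not not ((B implies B) iff A) = not 1/5 = 4/5
(((C implies B) iff A) iff ((B implies (C iff B)) iff ((B implies B) implies not A))) iff not not ((B implies B) iff A) = 2/5 iff 4/5 = 3/5
C iff B = 1/5 iff 3/5 = 3/5
A iff B = 4/5 iff 3/5 = 4/5
(A iff B) implies A = 4/5 implies 4/5 = 1
(C iff B) or ((A iff B) implies A) = 3/5 or 1 = 1
not ((C iff B) or ((A iff B) implies A)) = not 1 = 0
((((C implies B) iff A) iff ((B implies (C iff B)) iff ((B implies B) implies not A))) iff not not ((B implies B) iff A)) or not ((C iff B) or ((A iff B) implies A)) = 3/5 or 0 = 3/5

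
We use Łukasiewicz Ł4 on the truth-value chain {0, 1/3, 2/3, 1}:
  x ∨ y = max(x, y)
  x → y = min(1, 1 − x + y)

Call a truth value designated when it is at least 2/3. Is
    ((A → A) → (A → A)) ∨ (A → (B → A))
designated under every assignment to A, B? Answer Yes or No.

Yes

A = 0, B = 0 ↦ 1
A = 0, B = 1/3 ↦ 1
A = 0, B = 2/3 ↦ 1
A = 0, B = 1 ↦ 1
A = 1/3, B = 0 ↦ 1
A = 1/3, B = 1/3 ↦ 1
A = 1/3, B = 2/3 ↦ 1
A = 1/3, B = 1 ↦ 1
A = 2/3, B = 0 ↦ 1
A = 2/3, B = 1/3 ↦ 1
A = 2/3, B = 2/3 ↦ 1
A = 2/3, B = 1 ↦ 1
A = 1, B = 0 ↦ 1
A = 1, B = 1/3 ↦ 1
A = 1, B = 2/3 ↦ 1
A = 1, B = 1 ↦ 1
Every assignment gives a value ≥ 2/3.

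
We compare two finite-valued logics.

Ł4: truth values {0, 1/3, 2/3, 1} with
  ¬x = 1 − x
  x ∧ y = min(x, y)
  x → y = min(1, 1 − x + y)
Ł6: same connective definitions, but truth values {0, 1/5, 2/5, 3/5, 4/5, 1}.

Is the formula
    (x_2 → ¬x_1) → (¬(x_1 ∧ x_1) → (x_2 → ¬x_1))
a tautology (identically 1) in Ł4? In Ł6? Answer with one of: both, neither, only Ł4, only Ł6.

In Ł4: every assignment gives 1 — tautology.
In Ł6: every assignment gives 1 — tautology.

both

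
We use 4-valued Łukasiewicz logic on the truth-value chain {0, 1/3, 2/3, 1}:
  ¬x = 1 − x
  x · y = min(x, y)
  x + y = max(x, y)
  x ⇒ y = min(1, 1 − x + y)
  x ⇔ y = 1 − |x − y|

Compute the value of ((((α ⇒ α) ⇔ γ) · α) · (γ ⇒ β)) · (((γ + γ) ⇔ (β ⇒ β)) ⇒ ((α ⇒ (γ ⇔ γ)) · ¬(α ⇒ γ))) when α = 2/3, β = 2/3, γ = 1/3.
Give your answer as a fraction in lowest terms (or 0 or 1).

1/3

α ⇒ α = 2/3 ⇒ 2/3 = 1
(α ⇒ α) ⇔ γ = 1 ⇔ 1/3 = 1/3
((α ⇒ α) ⇔ γ) · α = 1/3 · 2/3 = 1/3
γ ⇒ β = 1/3 ⇒ 2/3 = 1
(((α ⇒ α) ⇔ γ) · α) · (γ ⇒ β) = 1/3 · 1 = 1/3
γ + γ = 1/3 + 1/3 = 1/3
β ⇒ β = 2/3 ⇒ 2/3 = 1
(γ + γ) ⇔ (β ⇒ β) = 1/3 ⇔ 1 = 1/3
γ ⇔ γ = 1/3 ⇔ 1/3 = 1
α ⇒ (γ ⇔ γ) = 2/3 ⇒ 1 = 1
α ⇒ γ = 2/3 ⇒ 1/3 = 2/3
¬(α ⇒ γ) = ¬2/3 = 1/3
(α ⇒ (γ ⇔ γ)) · ¬(α ⇒ γ) = 1 · 1/3 = 1/3
((γ + γ) ⇔ (β ⇒ β)) ⇒ ((α ⇒ (γ ⇔ γ)) · ¬(α ⇒ γ)) = 1/3 ⇒ 1/3 = 1
((((α ⇒ α) ⇔ γ) · α) · (γ ⇒ β)) · (((γ + γ) ⇔ (β ⇒ β)) ⇒ ((α ⇒ (γ ⇔ γ)) · ¬(α ⇒ γ))) = 1/3 · 1 = 1/3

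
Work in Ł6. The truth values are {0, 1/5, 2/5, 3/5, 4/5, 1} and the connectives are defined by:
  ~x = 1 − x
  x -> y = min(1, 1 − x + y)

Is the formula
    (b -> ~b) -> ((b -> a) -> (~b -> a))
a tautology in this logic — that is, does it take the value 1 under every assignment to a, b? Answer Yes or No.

Counterexample: take a = 0, b = 0.
~b = ~0 = 1
b -> ~b = 0 -> 1 = 1
b -> a = 0 -> 0 = 1
~b = ~0 = 1
~b -> a = 1 -> 0 = 0
(b -> a) -> (~b -> a) = 1 -> 0 = 0
(b -> ~b) -> ((b -> a) -> (~b -> a)) = 1 -> 0 = 0
This gives 0 ≠ 1.

No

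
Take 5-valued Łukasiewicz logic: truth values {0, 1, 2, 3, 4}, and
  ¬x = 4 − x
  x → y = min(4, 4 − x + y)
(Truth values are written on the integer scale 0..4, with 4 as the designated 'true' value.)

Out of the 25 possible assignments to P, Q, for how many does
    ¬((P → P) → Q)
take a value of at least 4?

value 4: 5 assignments (counts)
value 3: 5 assignments
value 2: 5 assignments
value 1: 5 assignments
value 0: 5 assignments
So 5 of the 25 assignments meet the threshold.

5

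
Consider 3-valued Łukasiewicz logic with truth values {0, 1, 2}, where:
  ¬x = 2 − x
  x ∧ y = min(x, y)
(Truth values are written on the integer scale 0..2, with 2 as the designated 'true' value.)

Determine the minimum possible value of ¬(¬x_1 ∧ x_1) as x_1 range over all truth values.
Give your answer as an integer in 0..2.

Take x_1 = 1:
¬x_1 = ¬1 = 1
¬x_1 ∧ x_1 = 1 ∧ 1 = 1
¬(¬x_1 ∧ x_1) = ¬1 = 1
No assignment yields a value below 1, so this is the minimum.

1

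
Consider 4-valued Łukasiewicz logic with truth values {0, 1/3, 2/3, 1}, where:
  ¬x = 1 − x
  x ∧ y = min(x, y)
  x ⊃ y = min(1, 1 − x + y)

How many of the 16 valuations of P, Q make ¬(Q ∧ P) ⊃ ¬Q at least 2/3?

13

P = 0, Q = 0 ↦ 1  ≥
P = 0, Q = 1/3 ↦ 2/3  ≥
P = 0, Q = 2/3 ↦ 1/3  <
P = 0, Q = 1 ↦ 0  <
P = 1/3, Q = 0 ↦ 1  ≥
P = 1/3, Q = 1/3 ↦ 1  ≥
P = 1/3, Q = 2/3 ↦ 2/3  ≥
P = 1/3, Q = 1 ↦ 1/3  <
P = 2/3, Q = 0 ↦ 1  ≥
P = 2/3, Q = 1/3 ↦ 1  ≥
P = 2/3, Q = 2/3 ↦ 1  ≥
P = 2/3, Q = 1 ↦ 2/3  ≥
P = 1, Q = 0 ↦ 1  ≥
P = 1, Q = 1/3 ↦ 1  ≥
P = 1, Q = 2/3 ↦ 1  ≥
P = 1, Q = 1 ↦ 1  ≥
So 13 of the 16 assignments meet the threshold.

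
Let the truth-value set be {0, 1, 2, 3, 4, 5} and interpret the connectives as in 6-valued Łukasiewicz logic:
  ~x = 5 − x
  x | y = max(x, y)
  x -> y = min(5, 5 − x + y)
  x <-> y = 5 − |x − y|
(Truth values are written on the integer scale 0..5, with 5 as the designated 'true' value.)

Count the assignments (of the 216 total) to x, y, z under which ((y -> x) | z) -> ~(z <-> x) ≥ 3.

111

value 5: 31 assignments (counts)
value 4: 38 assignments (counts)
value 3: 42 assignments (counts)
value 2: 43 assignments
value 1: 41 assignments
value 0: 21 assignments
So 111 of the 216 assignments meet the threshold.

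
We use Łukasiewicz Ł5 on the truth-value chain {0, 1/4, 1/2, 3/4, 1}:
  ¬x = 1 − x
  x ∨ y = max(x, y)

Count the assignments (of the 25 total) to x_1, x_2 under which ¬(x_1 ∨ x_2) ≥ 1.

value 1: 1 assignment (counts)
value 3/4: 3 assignments
value 1/2: 5 assignments
value 1/4: 7 assignments
value 0: 9 assignments
So 1 of the 25 assignments meets the threshold.

1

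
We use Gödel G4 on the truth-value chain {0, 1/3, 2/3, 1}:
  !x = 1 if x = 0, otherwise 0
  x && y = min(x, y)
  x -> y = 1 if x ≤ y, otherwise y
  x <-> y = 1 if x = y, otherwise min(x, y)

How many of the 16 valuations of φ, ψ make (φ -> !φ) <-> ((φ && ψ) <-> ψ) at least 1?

1

φ = 0, ψ = 0 ↦ 1  ≥
φ = 0, ψ = 1/3 ↦ 0  <
φ = 0, ψ = 2/3 ↦ 0  <
φ = 0, ψ = 1 ↦ 0  <
φ = 1/3, ψ = 0 ↦ 0  <
φ = 1/3, ψ = 1/3 ↦ 0  <
φ = 1/3, ψ = 2/3 ↦ 0  <
φ = 1/3, ψ = 1 ↦ 0  <
φ = 2/3, ψ = 0 ↦ 0  <
φ = 2/3, ψ = 1/3 ↦ 0  <
φ = 2/3, ψ = 2/3 ↦ 0  <
φ = 2/3, ψ = 1 ↦ 0  <
φ = 1, ψ = 0 ↦ 0  <
φ = 1, ψ = 1/3 ↦ 0  <
φ = 1, ψ = 2/3 ↦ 0  <
φ = 1, ψ = 1 ↦ 0  <
So 1 of the 16 assignments meets the threshold.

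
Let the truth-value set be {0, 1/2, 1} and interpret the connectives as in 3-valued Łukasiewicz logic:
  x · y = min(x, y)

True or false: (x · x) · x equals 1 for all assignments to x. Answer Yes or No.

Counterexample: take x = 0.
x · x = 0 · 0 = 0
(x · x) · x = 0 · 0 = 0
This gives 0 ≠ 1.

No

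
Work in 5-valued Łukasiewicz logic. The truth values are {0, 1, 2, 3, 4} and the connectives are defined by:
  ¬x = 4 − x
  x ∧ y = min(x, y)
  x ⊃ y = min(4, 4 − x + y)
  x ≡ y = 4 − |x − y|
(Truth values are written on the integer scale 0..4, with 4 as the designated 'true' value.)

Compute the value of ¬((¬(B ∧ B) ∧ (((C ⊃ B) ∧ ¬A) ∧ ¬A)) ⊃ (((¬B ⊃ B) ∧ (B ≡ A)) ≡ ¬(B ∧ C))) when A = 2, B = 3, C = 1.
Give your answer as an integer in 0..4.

B ∧ B = 3 ∧ 3 = 3
¬(B ∧ B) = ¬3 = 1
C ⊃ B = 1 ⊃ 3 = 4
¬A = ¬2 = 2
(C ⊃ B) ∧ ¬A = 4 ∧ 2 = 2
¬A = ¬2 = 2
((C ⊃ B) ∧ ¬A) ∧ ¬A = 2 ∧ 2 = 2
¬(B ∧ B) ∧ (((C ⊃ B) ∧ ¬A) ∧ ¬A) = 1 ∧ 2 = 1
¬B = ¬3 = 1
¬B ⊃ B = 1 ⊃ 3 = 4
B ≡ A = 3 ≡ 2 = 3
(¬B ⊃ B) ∧ (B ≡ A) = 4 ∧ 3 = 3
B ∧ C = 3 ∧ 1 = 1
¬(B ∧ C) = ¬1 = 3
((¬B ⊃ B) ∧ (B ≡ A)) ≡ ¬(B ∧ C) = 3 ≡ 3 = 4
(¬(B ∧ B) ∧ (((C ⊃ B) ∧ ¬A) ∧ ¬A)) ⊃ (((¬B ⊃ B) ∧ (B ≡ A)) ≡ ¬(B ∧ C)) = 1 ⊃ 4 = 4
¬((¬(B ∧ B) ∧ (((C ⊃ B) ∧ ¬A) ∧ ¬A)) ⊃ (((¬B ⊃ B) ∧ (B ≡ A)) ≡ ¬(B ∧ C))) = ¬4 = 0

0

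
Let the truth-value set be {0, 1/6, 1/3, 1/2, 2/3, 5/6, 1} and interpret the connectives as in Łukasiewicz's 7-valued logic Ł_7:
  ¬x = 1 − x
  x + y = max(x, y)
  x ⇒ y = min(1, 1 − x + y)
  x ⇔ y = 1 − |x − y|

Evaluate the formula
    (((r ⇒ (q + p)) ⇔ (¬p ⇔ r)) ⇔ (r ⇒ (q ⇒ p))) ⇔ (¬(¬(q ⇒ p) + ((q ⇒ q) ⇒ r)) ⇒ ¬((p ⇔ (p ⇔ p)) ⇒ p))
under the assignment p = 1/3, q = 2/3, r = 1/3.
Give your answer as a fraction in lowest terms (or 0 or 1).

2/3

q + p = 2/3 + 1/3 = 2/3
r ⇒ (q + p) = 1/3 ⇒ 2/3 = 1
¬p = ¬1/3 = 2/3
¬p ⇔ r = 2/3 ⇔ 1/3 = 2/3
(r ⇒ (q + p)) ⇔ (¬p ⇔ r) = 1 ⇔ 2/3 = 2/3
q ⇒ p = 2/3 ⇒ 1/3 = 2/3
r ⇒ (q ⇒ p) = 1/3 ⇒ 2/3 = 1
((r ⇒ (q + p)) ⇔ (¬p ⇔ r)) ⇔ (r ⇒ (q ⇒ p)) = 2/3 ⇔ 1 = 2/3
q ⇒ p = 2/3 ⇒ 1/3 = 2/3
¬(q ⇒ p) = ¬2/3 = 1/3
q ⇒ q = 2/3 ⇒ 2/3 = 1
(q ⇒ q) ⇒ r = 1 ⇒ 1/3 = 1/3
¬(q ⇒ p) + ((q ⇒ q) ⇒ r) = 1/3 + 1/3 = 1/3
¬(¬(q ⇒ p) + ((q ⇒ q) ⇒ r)) = ¬1/3 = 2/3
p ⇔ p = 1/3 ⇔ 1/3 = 1
p ⇔ (p ⇔ p) = 1/3 ⇔ 1 = 1/3
(p ⇔ (p ⇔ p)) ⇒ p = 1/3 ⇒ 1/3 = 1
¬((p ⇔ (p ⇔ p)) ⇒ p) = ¬1 = 0
¬(¬(q ⇒ p) + ((q ⇒ q) ⇒ r)) ⇒ ¬((p ⇔ (p ⇔ p)) ⇒ p) = 2/3 ⇒ 0 = 1/3
(((r ⇒ (q + p)) ⇔ (¬p ⇔ r)) ⇔ (r ⇒ (q ⇒ p))) ⇔ (¬(¬(q ⇒ p) + ((q ⇒ q) ⇒ r)) ⇒ ¬((p ⇔ (p ⇔ p)) ⇒ p)) = 2/3 ⇔ 1/3 = 2/3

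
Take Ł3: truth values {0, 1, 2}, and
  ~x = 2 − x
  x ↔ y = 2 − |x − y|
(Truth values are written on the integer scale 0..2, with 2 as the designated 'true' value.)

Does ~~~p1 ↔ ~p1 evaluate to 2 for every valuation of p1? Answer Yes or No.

Yes

p1 = 0 ↦ 2
p1 = 1 ↦ 2
p1 = 2 ↦ 2
Every assignment gives a value ≥ 2.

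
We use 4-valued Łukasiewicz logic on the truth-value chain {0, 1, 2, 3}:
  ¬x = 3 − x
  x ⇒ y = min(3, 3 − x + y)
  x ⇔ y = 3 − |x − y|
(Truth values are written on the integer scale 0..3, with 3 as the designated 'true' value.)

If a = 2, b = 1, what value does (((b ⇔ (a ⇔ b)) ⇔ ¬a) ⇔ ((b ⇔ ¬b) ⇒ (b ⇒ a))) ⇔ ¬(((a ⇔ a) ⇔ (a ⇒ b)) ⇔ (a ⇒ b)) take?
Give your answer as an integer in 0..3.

1

a ⇔ b = 2 ⇔ 1 = 2
b ⇔ (a ⇔ b) = 1 ⇔ 2 = 2
¬a = ¬2 = 1
(b ⇔ (a ⇔ b)) ⇔ ¬a = 2 ⇔ 1 = 2
¬b = ¬1 = 2
b ⇔ ¬b = 1 ⇔ 2 = 2
b ⇒ a = 1 ⇒ 2 = 3
(b ⇔ ¬b) ⇒ (b ⇒ a) = 2 ⇒ 3 = 3
((b ⇔ (a ⇔ b)) ⇔ ¬a) ⇔ ((b ⇔ ¬b) ⇒ (b ⇒ a)) = 2 ⇔ 3 = 2
a ⇔ a = 2 ⇔ 2 = 3
a ⇒ b = 2 ⇒ 1 = 2
(a ⇔ a) ⇔ (a ⇒ b) = 3 ⇔ 2 = 2
a ⇒ b = 2 ⇒ 1 = 2
((a ⇔ a) ⇔ (a ⇒ b)) ⇔ (a ⇒ b) = 2 ⇔ 2 = 3
¬(((a ⇔ a) ⇔ (a ⇒ b)) ⇔ (a ⇒ b)) = ¬3 = 0
(((b ⇔ (a ⇔ b)) ⇔ ¬a) ⇔ ((b ⇔ ¬b) ⇒ (b ⇒ a))) ⇔ ¬(((a ⇔ a) ⇔ (a ⇒ b)) ⇔ (a ⇒ b)) = 2 ⇔ 0 = 1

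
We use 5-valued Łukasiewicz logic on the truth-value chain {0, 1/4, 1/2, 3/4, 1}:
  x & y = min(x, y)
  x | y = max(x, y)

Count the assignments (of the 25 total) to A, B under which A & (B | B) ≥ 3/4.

value 1: 1 assignment (counts)
value 3/4: 3 assignments (counts)
value 1/2: 5 assignments
value 1/4: 7 assignments
value 0: 9 assignments
So 4 of the 25 assignments meet the threshold.

4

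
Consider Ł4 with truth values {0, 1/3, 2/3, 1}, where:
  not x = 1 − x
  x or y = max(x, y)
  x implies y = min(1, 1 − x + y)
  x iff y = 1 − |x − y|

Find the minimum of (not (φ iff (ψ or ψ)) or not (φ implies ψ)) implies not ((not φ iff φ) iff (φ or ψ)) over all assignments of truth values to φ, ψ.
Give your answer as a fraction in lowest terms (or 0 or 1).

1/3

Take φ = 2/3, ψ = 0:
ψ or ψ = 0 or 0 = 0
φ iff (ψ or ψ) = 2/3 iff 0 = 1/3
not (φ iff (ψ or ψ)) = not 1/3 = 2/3
φ implies ψ = 2/3 implies 0 = 1/3
not (φ implies ψ) = not 1/3 = 2/3
not (φ iff (ψ or ψ)) or not (φ implies ψ) = 2/3 or 2/3 = 2/3
not φ = not 2/3 = 1/3
not φ iff φ = 1/3 iff 2/3 = 2/3
φ or ψ = 2/3 or 0 = 2/3
(not φ iff φ) iff (φ or ψ) = 2/3 iff 2/3 = 1
not ((not φ iff φ) iff (φ or ψ)) = not 1 = 0
(not (φ iff (ψ or ψ)) or not (φ implies ψ)) implies not ((not φ iff φ) iff (φ or ψ)) = 2/3 implies 0 = 1/3
No assignment yields a value below 1/3, so this is the minimum.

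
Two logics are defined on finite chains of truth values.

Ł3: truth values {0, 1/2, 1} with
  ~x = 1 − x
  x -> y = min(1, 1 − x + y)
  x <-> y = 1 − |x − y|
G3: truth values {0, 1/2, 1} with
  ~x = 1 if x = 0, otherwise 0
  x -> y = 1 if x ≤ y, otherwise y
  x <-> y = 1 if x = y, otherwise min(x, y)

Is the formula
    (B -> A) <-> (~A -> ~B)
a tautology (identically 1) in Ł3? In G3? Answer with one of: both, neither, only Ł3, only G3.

In Ł3: every assignment gives 1 — tautology.
In G3: at A = 1/2, B = 1 the value is 1/2 — not a tautology.

only Ł3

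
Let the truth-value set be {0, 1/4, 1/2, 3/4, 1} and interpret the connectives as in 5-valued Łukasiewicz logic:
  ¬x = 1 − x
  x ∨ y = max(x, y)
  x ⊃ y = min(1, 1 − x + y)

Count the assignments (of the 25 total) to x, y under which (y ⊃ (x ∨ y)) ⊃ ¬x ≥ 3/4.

value 1: 5 assignments (counts)
value 3/4: 5 assignments (counts)
value 1/2: 5 assignments
value 1/4: 5 assignments
value 0: 5 assignments
So 10 of the 25 assignments meet the threshold.

10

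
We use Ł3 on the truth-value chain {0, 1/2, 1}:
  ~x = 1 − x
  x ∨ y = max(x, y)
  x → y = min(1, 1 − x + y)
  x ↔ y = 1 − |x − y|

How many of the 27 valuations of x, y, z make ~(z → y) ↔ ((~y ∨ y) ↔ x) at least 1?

8

value 1: 8 assignments (counts)
value 1/2: 12 assignments
value 0: 7 assignments
So 8 of the 27 assignments meet the threshold.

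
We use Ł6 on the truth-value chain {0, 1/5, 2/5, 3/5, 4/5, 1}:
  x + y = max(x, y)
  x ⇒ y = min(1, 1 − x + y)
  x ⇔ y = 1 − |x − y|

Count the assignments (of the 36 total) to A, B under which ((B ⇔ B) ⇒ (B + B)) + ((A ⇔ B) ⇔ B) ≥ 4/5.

24

value 1: 13 assignments (counts)
value 4/5: 11 assignments (counts)
value 3/5: 5 assignments
value 2/5: 4 assignments
value 1/5: 2 assignments
value 0: 1 assignment
So 24 of the 36 assignments meet the threshold.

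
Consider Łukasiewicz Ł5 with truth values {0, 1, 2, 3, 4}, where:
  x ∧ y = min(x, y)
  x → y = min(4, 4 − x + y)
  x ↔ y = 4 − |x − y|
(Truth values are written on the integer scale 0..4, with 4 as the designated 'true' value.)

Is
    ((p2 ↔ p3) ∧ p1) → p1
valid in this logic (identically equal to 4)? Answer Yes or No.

At p1 = 0, p2 = 1, p3 = 0, for instance:
p2 ↔ p3 = 1 ↔ 0 = 3
(p2 ↔ p3) ∧ p1 = 3 ∧ 0 = 0
((p2 ↔ p3) ∧ p1) → p1 = 0 → 0 = 4
and checking the remaining 124 assignments likewise gives ≥ 4 in every case.

Yes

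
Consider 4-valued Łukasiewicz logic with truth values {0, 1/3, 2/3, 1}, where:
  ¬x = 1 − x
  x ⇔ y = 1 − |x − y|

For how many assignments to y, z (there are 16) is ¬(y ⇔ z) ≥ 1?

y = 0, z = 0 ↦ 0  <
y = 0, z = 1/3 ↦ 1/3  <
y = 0, z = 2/3 ↦ 2/3  <
y = 0, z = 1 ↦ 1  ≥
y = 1/3, z = 0 ↦ 1/3  <
y = 1/3, z = 1/3 ↦ 0  <
y = 1/3, z = 2/3 ↦ 1/3  <
y = 1/3, z = 1 ↦ 2/3  <
y = 2/3, z = 0 ↦ 2/3  <
y = 2/3, z = 1/3 ↦ 1/3  <
y = 2/3, z = 2/3 ↦ 0  <
y = 2/3, z = 1 ↦ 1/3  <
y = 1, z = 0 ↦ 1  ≥
y = 1, z = 1/3 ↦ 2/3  <
y = 1, z = 2/3 ↦ 1/3  <
y = 1, z = 1 ↦ 0  <
So 2 of the 16 assignments meet the threshold.

2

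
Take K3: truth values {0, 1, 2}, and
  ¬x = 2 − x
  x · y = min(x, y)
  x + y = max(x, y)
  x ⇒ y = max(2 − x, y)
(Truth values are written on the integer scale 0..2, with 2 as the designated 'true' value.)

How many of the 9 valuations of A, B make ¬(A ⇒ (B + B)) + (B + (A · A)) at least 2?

5

A = 0, B = 0 ↦ 0  <
A = 0, B = 1 ↦ 1  <
A = 0, B = 2 ↦ 2  ≥
A = 1, B = 0 ↦ 1  <
A = 1, B = 1 ↦ 1  <
A = 1, B = 2 ↦ 2  ≥
A = 2, B = 0 ↦ 2  ≥
A = 2, B = 1 ↦ 2  ≥
A = 2, B = 2 ↦ 2  ≥
So 5 of the 9 assignments meet the threshold.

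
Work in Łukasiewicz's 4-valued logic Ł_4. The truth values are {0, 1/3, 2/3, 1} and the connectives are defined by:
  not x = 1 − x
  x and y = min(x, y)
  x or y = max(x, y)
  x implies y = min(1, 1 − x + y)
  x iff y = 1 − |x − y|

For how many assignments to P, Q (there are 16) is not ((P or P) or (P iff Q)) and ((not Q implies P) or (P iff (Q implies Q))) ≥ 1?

P = 0, Q = 0 ↦ 0  <
P = 0, Q = 1/3 ↦ 1/3  <
P = 0, Q = 2/3 ↦ 2/3  <
P = 0, Q = 1 ↦ 1  ≥
P = 1/3, Q = 0 ↦ 1/3  <
P = 1/3, Q = 1/3 ↦ 0  <
P = 1/3, Q = 2/3 ↦ 1/3  <
P = 1/3, Q = 1 ↦ 2/3  <
P = 2/3, Q = 0 ↦ 1/3  <
P = 2/3, Q = 1/3 ↦ 1/3  <
P = 2/3, Q = 2/3 ↦ 0  <
P = 2/3, Q = 1 ↦ 1/3  <
P = 1, Q = 0 ↦ 0  <
P = 1, Q = 1/3 ↦ 0  <
P = 1, Q = 2/3 ↦ 0  <
P = 1, Q = 1 ↦ 0  <
So 1 of the 16 assignments meets the threshold.

1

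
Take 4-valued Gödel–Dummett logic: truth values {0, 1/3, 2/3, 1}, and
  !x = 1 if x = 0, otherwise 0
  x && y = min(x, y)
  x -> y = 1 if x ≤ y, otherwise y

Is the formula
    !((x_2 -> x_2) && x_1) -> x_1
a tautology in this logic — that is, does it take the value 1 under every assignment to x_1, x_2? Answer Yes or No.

Counterexample: take x_1 = 0, x_2 = 0.
x_2 -> x_2 = 0 -> 0 = 1
(x_2 -> x_2) && x_1 = 1 && 0 = 0
!((x_2 -> x_2) && x_1) = !0 = 1
!((x_2 -> x_2) && x_1) -> x_1 = 1 -> 0 = 0
This gives 0 ≠ 1.

No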